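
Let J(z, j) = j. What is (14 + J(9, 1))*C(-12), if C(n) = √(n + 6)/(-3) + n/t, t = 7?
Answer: -180/7 - 5*I*√6 ≈ -25.714 - 12.247*I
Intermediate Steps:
C(n) = -√(6 + n)/3 + n/7 (C(n) = √(n + 6)/(-3) + n/7 = √(6 + n)*(-⅓) + n*(⅐) = -√(6 + n)/3 + n/7)
(14 + J(9, 1))*C(-12) = (14 + 1)*(-√(6 - 12)/3 + (⅐)*(-12)) = 15*(-I*√6/3 - 12/7) = 15*(-12/7 - I*√6/3) = -180/7 - 5*I*√6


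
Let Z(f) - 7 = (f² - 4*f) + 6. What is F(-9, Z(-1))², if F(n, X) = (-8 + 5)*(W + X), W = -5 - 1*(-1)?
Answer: 1764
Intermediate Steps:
W = -4 (W = -5 + 1 = -4)
Z(f) = 13 + f² - 4*f (Z(f) = 7 + ((f² - 4*f) + 6) = 7 + (6 + f² - 4*f) = 13 + f² - 4*f)
F(n, X) = 12 - 3*X (F(n, X) = (-8 + 5)*(-4 + X) = -3*(-4 + X) = 12 - 3*X)
F(-9, Z(-1))² = (12 - 3*(13 + (-1)² - 4*(-1)))² = (12 - 3*(13 + 1 + 4))² = (12 - 3*18)² = (12 - 54)² = (-42)² = 1764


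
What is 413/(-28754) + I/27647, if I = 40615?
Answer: 1156425499/794961838 ≈ 1.4547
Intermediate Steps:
413/(-28754) + I/27647 = 413/(-28754) + 40615/27647 = 413*(-1/28754) + 40615*(1/27647) = -413/28754 + 40615/27647 = 1156425499/794961838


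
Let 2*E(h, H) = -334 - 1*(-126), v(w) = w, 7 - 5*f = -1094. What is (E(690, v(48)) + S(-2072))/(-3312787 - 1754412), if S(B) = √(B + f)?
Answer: 104/5067199 - I*√46295/25335995 ≈ 2.0524e-5 - 8.4924e-6*I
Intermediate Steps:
f = 1101/5 (f = 7/5 - ⅕*(-1094) = 7/5 + 1094/5 = 1101/5 ≈ 220.20)
E(h, H) = -104 (E(h, H) = (-334 - 1*(-126))/2 = (-334 + 126)/2 = (½)*(-208) = -104)
S(B) = √(1101/5 + B) (S(B) = √(B + 1101/5) = √(1101/5 + B))
(E(690, v(48)) + S(-2072))/(-3312787 - 1754412) = (-104 + √(5505 + 25*(-2072))/5)/(-3312787 - 1754412) = (-104 + √(5505 - 51800)/5)/(-5067199) = (-104 + √(-46295)/5)*(-1/5067199) = (-104 + (I*√46295)/5)*(-1/5067199) = (-104 + I*√46295/5)*(-1/5067199) = 104/5067199 - I*√46295/25335995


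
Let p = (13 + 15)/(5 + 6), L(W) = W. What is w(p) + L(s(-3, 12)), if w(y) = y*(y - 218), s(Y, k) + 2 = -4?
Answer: -67086/121 ≈ -554.43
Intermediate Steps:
s(Y, k) = -6 (s(Y, k) = -2 - 4 = -6)
p = 28/11 ≈ 2.5455
w(y) = y*(-218 + y)
w(p) + L(s(-3, 12)) = 28*(-218 + 28/11)/11 - 6 = (28/11)*(-2370/11) - 6 = -66360/121 - 6 = -67086/121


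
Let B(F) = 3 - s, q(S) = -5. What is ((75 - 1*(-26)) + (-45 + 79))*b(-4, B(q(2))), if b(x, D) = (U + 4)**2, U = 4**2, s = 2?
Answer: 54000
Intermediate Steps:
B(F) = 1 (B(F) = 3 - 1*2 = 3 - 2 = 1)
U = 16
b(x, D) = 400 (b(x, D) = (16 + 4)**2 = 20**2 = 400)
((75 - 1*(-26)) + (-45 + 79))*b(-4, B(q(2))) = ((75 - 1*(-26)) + (-45 + 79))*400 = ((75 + 26) + 34)*400 = (101 + 34)*400 = 135*400 = 54000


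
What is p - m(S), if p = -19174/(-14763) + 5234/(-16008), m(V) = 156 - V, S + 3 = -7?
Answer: -2166692523/13129228 ≈ -165.03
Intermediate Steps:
S = -10 (S = -3 - 7 = -10)
p = 12759325/13129228 (p = -19174*(-1/14763) + 5234*(-1/16008) = 19174/14763 - 2617/8004 = 12759325/13129228 ≈ 0.97183)
p - m(S) = 12759325/13129228 - (156 - 1*(-10)) = 12759325/13129228 - (156 + 10) = 12759325/13129228 - 1*166 = 12759325/13129228 - 166 = -2166692523/13129228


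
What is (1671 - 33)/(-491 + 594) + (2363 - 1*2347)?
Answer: 3286/103 ≈ 31.903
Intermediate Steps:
(1671 - 33)/(-491 + 594) + (2363 - 1*2347) = 1638/103 + (2363 - 2347) = 1638*(1/103) + 16 = 1638/103 + 16 = 3286/103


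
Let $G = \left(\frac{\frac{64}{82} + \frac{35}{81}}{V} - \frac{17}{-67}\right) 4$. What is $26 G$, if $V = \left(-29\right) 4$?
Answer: $\frac{163259278}{6452703} \approx 25.301$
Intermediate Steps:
$V = -116$
$G = \frac{6279203}{6452703}$ ($G = \left(\frac{\frac{64}{82} + \frac{35}{81}}{-116} - \frac{17}{-67}\right) 4 = \left(\left(64 \cdot \frac{1}{82} + 35 \cdot \frac{1}{81}\right) \left(- \frac{1}{116}\right) - - \frac{17}{67}\right) 4 = \left(\left(\frac{32}{41} + \frac{35}{81}\right) \left(- \frac{1}{116}\right) + \frac{17}{67}\right) 4 = \left(\frac{4027}{3321} \left(- \frac{1}{116}\right) + \frac{17}{67}\right) 4 = \left(- \frac{4027}{385236} + \frac{17}{67}\right) 4 = \frac{6279203}{25810812} \cdot 4 = \frac{6279203}{6452703} \approx 0.97311$)
$26 G = 26 \cdot \frac{6279203}{6452703} = \frac{163259278}{6452703}$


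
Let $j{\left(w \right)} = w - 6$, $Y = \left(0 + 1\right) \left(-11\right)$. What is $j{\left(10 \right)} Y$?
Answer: $-44$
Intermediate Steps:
$Y = -11$ ($Y = 1 \left(-11\right) = -11$)
$j{\left(w \right)} = -6 + w$
$j{\left(10 \right)} Y = \left(-6 + 10\right) \left(-11\right) = 4 \left(-11\right) = -44$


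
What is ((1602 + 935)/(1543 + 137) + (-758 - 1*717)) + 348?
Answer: -1890823/1680 ≈ -1125.5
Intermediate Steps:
((1602 + 935)/(1543 + 137) + (-758 - 1*717)) + 348 = (2537/1680 + (-758 - 717)) + 348 = (2537*(1/1680) - 1475) + 348 = (2537/1680 - 1475) + 348 = -2475463/1680 + 348 = -1890823/1680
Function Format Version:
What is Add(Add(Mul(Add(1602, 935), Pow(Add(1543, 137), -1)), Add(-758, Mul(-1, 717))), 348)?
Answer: Rational(-1890823, 1680) ≈ -1125.5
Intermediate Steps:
Add(Add(Mul(Add(1602, 935), Pow(Add(1543, 137), -1)), Add(-758, Mul(-1, 717))), 348) = Add(Add(Mul(2537, Pow(1680, -1)), Add(-758, -717)), 348) = Add(Add(Mul(2537, Rational(1, 1680)), -1475), 348) = Add(Add(Rational(2537, 1680), -1475), 348) = Add(Rational(-2475463, 1680), 348) = Rational(-1890823, 1680)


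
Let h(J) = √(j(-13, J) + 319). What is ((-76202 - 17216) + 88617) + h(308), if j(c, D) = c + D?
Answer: -4801 + √614 ≈ -4776.2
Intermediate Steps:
j(c, D) = D + c
h(J) = √(306 + J) (h(J) = √((J - 13) + 319) = √((-13 + J) + 319) = √(306 + J))
((-76202 - 17216) + 88617) + h(308) = ((-76202 - 17216) + 88617) + √(306 + 308) = (-93418 + 88617) + √614 = -4801 + √614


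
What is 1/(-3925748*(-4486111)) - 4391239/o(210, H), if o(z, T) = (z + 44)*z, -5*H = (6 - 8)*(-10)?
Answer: -1380993012455647417/16774802574941670 ≈ -82.325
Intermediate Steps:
H = -4 (H = -(6 - 8)*(-10)/5 = -(-2)*(-10)/5 = -⅕*20 = -4)
o(z, T) = z*(44 + z) (o(z, T) = (44 + z)*z = z*(44 + z))
1/(-3925748*(-4486111)) - 4391239/o(210, H) = 1/(-3925748*(-4486111)) - 4391239*1/(210*(44 + 210)) = -1/3925748*(-1/4486111) - 4391239/(210*254) = 1/17611341286028 - 4391239/53340 = -1380993012455647417/16774802574941670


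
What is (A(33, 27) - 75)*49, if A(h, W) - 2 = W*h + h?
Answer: 41699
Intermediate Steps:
A(h, W) = 2 + h + W*h (A(h, W) = 2 + (W*h + h) = 2 + (h + W*h) = 2 + h + W*h)
(A(33, 27) - 75)*49 = ((2 + 33 + 27*33) - 75)*49 = ((2 + 33 + 891) - 75)*49 = (926 - 75)*49 = 851*49 = 41699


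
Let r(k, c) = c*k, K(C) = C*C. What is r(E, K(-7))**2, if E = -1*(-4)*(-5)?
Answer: 960400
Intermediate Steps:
K(C) = C**2
E = -20 (E = 4*(-5) = -20)
r(E, K(-7))**2 = ((-7)**2*(-20))**2 = (49*(-20))**2 = (-980)**2 = 960400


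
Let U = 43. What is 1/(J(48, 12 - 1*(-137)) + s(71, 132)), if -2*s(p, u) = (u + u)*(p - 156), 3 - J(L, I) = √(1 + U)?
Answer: 11223/125955685 + 2*√11/125955685 ≈ 8.9155e-5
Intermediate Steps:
J(L, I) = 3 - 2*√11 (J(L, I) = 3 - √(1 + 43) = 3 - √44 = 3 - 2*√11)
s(p, u) = -u*(-156 + p) (s(p, u) = -(u + u)*(p - 156)/2 = -2*u*(-156 + p)/2 = -u*(-156 + p))
1/(J(48, 12 - 1*(-137)) + s(71, 132)) = 1/((3 - 2*√11) + 132*(156 - 1*71)) = 1/((3 - 2*√11) + 132*(156 - 71)) = 1/((3 - 2*√11) + 132*85) = 1/((3 - 2*√11) + 11220) = 1/(11223 - 2*√11)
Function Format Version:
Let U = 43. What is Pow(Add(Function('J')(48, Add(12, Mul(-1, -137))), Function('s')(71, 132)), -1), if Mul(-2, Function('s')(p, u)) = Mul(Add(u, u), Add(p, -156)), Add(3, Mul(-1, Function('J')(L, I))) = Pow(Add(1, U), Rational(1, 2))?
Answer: Add(Rational(11223, 125955685), Mul(Rational(2, 125955685), Pow(11, Rational(1, 2)))) ≈ 8.9155e-5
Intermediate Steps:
Function('J')(L, I) = Add(3, Mul(-2, Pow(11, Rational(1, 2)))) (Function('J')(L, I) = Add(3, Mul(-1, Pow(Add(1, 43), Rational(1, 2)))) = Add(3, Mul(-1, Pow(44, Rational(1, 2)))) = Add(3, Mul(-1, Mul(2, Pow(11, Rational(1, 2))))) = Add(3, Mul(-2, Pow(11, Rational(1, 2)))))
Function('s')(p, u) = Mul(-1, u, Add(-156, p)) (Function('s')(p, u) = Mul(Rational(-1, 2), Mul(Add(u, u), Add(p, -156))) = Mul(Rational(-1, 2), Mul(Mul(2, u), Add(-156, p))) = Mul(Rational(-1, 2), Mul(2, u, Add(-156, p))) = Mul(-1, u, Add(-156, p)))
Pow(Add(Function('J')(48, Add(12, Mul(-1, -137))), Function('s')(71, 132)), -1) = Pow(Add(Add(3, Mul(-2, Pow(11, Rational(1, 2)))), Mul(132, Add(156, Mul(-1, 71)))), -1) = Pow(Add(Add(3, Mul(-2, Pow(11, Rational(1, 2)))), Mul(132, Add(156, -71))), -1) = Pow(Add(Add(3, Mul(-2, Pow(11, Rational(1, 2)))), Mul(132, 85)), -1) = Pow(Add(Add(3, Mul(-2, Pow(11, Rational(1, 2)))), 11220), -1) = Pow(Add(11223, Mul(-2, Pow(11, Rational(1, 2)))), -1)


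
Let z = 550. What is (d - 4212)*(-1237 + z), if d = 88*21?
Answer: 1624068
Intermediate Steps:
d = 1848
(d - 4212)*(-1237 + z) = (1848 - 4212)*(-1237 + 550) = -2364*(-687) = 1624068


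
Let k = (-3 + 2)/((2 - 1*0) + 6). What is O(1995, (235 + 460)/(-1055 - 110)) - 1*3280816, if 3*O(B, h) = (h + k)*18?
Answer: -3057724547/932 ≈ -3.2808e+6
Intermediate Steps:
k = -⅛ (k = -1/((2 + 0) + 6) = -1/(2 + 6) = -1/8 = -1*⅛ = -⅛ ≈ -0.12500)
O(B, h) = -¾ + 6*h (O(B, h) = ((h - ⅛)*18)/3 = ((-⅛ + h)*18)/3 = (-9/4 + 18*h)/3 = -¾ + 6*h)
O(1995, (235 + 460)/(-1055 - 110)) - 1*3280816 = (-¾ + 6*((235 + 460)/(-1055 - 110))) - 1*3280816 = (-¾ + 6*(695/(-1165))) - 3280816 = (-¾ + 6*(695*(-1/1165))) - 3280816 = (-¾ + 6*(-139/233)) - 3280816 = (-¾ - 834/233) - 3280816 = -4035/932 - 3280816 = -3057724547/932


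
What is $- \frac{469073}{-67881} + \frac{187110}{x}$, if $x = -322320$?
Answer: $\frac{24686345}{3900072} \approx 6.3297$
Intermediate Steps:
$- \frac{469073}{-67881} + \frac{187110}{x} = - \frac{469073}{-67881} + \frac{187110}{-322320} = \left(-469073\right) \left(- \frac{1}{67881}\right) + 187110 \left(- \frac{1}{322320}\right) = \frac{42643}{6171} - \frac{6237}{10744} = \frac{24686345}{3900072}$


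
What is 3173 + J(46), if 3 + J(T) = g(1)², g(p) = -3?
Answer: 3179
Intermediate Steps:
J(T) = 6 (J(T) = -3 + (-3)² = -3 + 9 = 6)
3173 + J(46) = 3173 + 6 = 3179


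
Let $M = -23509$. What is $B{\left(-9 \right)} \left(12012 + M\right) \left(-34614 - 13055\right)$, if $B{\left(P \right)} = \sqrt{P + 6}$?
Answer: $548050493 i \sqrt{3} \approx 9.4925 \cdot 10^{8} i$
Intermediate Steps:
$B{\left(P \right)} = \sqrt{6 + P}$
$B{\left(-9 \right)} \left(12012 + M\right) \left(-34614 - 13055\right) = \sqrt{6 - 9} \left(12012 - 23509\right) \left(-34614 - 13055\right) = \sqrt{-3} \left(\left(-11497\right) \left(-47669\right)\right) = i \sqrt{3} \cdot 548050493 = 548050493 i \sqrt{3}$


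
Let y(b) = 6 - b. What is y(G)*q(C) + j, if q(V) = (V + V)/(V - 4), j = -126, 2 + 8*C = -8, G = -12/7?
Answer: -5994/49 ≈ -122.33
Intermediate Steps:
G = -12/7 (G = -12*⅐ = -12/7 ≈ -1.7143)
C = -5/4 (C = -¼ + (⅛)*(-8) = -¼ - 1 = -5/4 ≈ -1.2500)
q(V) = 2*V/(-4 + V) (q(V) = (2*V)/(-4 + V) = 2*V/(-4 + V))
y(G)*q(C) + j = (6 - 1*(-12/7))*(2*(-5/4)/(-4 - 5/4)) - 126 = (6 + 12/7)*(2*(-5/4)/(-21/4)) - 126 = 54*(2*(-5/4)*(-4/21))/7 - 126 = (54/7)*(10/21) - 126 = 180/49 - 126 = -5994/49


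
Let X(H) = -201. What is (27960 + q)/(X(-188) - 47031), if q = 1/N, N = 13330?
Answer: -372706801/629602560 ≈ -0.59197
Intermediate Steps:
q = 1/13330 ≈ 7.5019e-5
(27960 + q)/(X(-188) - 47031) = (27960 + 1/13330)/(-201 - 47031) = (372706801/13330)/(-47232) = (372706801/13330)*(-1/47232) = -372706801/629602560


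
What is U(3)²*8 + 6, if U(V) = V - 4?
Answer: 14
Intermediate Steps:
U(V) = -4 + V
U(3)²*8 + 6 = (-4 + 3)²*8 + 6 = (-1)²*8 + 6 = 1*8 + 6 = 8 + 6 = 14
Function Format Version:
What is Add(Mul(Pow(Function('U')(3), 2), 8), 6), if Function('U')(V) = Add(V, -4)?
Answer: 14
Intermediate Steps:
Function('U')(V) = Add(-4, V)
Add(Mul(Pow(Function('U')(3), 2), 8), 6) = Add(Mul(Pow(Add(-4, 3), 2), 8), 6) = Add(Mul(Pow(-1, 2), 8), 6) = Add(Mul(1, 8), 6) = Add(8, 6) = 14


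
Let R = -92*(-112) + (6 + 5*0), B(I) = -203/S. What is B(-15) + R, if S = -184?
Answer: 1897243/184 ≈ 10311.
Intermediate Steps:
B(I) = 203/184 (B(I) = -203/(-184) = -203*(-1/184) = 203/184)
R = 10310 (R = 10304 + (6 + 0) = 10304 + 6 = 10310)
B(-15) + R = 203/184 + 10310 = 1897243/184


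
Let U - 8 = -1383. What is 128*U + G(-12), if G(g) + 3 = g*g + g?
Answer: -175871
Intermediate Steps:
U = -1375 (U = 8 - 1383 = -1375)
G(g) = -3 + g + g**2 (G(g) = -3 + (g*g + g) = -3 + (g**2 + g) = -3 + (g + g**2) = -3 + g + g**2)
128*U + G(-12) = 128*(-1375) + (-3 - 12 + (-12)**2) = -176000 + (-3 - 12 + 144) = -176000 + 129 = -175871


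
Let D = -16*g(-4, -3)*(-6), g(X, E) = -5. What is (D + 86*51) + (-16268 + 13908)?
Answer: 1546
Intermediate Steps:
D = -480 (D = -16*(-5)*(-6) = 80*(-6) = -480)
(D + 86*51) + (-16268 + 13908) = (-480 + 86*51) + (-16268 + 13908) = (-480 + 4386) - 2360 = 3906 - 2360 = 1546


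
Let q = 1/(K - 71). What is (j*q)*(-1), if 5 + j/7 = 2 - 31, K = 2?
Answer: -238/69 ≈ -3.4493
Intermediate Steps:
j = -238 (j = -35 + 7*(2 - 31) = -35 + 7*(-29) = -35 - 203 = -238)
q = -1/69 (q = 1/(2 - 71) = 1/(-69) = -1/69 ≈ -0.014493)
(j*q)*(-1) = -238*(-1/69)*(-1) = (238/69)*(-1) = -238/69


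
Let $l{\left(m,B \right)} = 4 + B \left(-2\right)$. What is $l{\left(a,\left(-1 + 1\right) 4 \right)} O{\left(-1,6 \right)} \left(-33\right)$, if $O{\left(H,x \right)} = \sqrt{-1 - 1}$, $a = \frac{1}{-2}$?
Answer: $- 132 i \sqrt{2} \approx - 186.68 i$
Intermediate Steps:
$a = - \frac{1}{2} \approx -0.5$
$l{\left(m,B \right)} = 4 - 2 B$
$O{\left(H,x \right)} = i \sqrt{2}$ ($O{\left(H,x \right)} = \sqrt{-2} = i \sqrt{2}$)
$l{\left(a,\left(-1 + 1\right) 4 \right)} O{\left(-1,6 \right)} \left(-33\right) = \left(4 - 2 \left(-1 + 1\right) 4\right) i \sqrt{2} \left(-33\right) = \left(4 - 2 \cdot 0 \cdot 4\right) i \sqrt{2} \left(-33\right) = \left(4 - 0\right) i \sqrt{2} \left(-33\right) = \left(4 + 0\right) i \sqrt{2} \left(-33\right) = 4 i \sqrt{2} \left(-33\right) = - 132 i \sqrt{2}$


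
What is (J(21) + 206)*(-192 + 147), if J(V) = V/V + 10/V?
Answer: -65355/7 ≈ -9336.4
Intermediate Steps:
J(V) = 1 + 10/V
(J(21) + 206)*(-192 + 147) = ((10 + 21)/21 + 206)*(-192 + 147) = ((1/21)*31 + 206)*(-45) = (31/21 + 206)*(-45) = (4357/21)*(-45) = -65355/7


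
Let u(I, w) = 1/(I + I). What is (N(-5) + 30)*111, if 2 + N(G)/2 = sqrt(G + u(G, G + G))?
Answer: 2886 + 111*I*sqrt(510)/5 ≈ 2886.0 + 501.35*I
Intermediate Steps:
u(I, w) = 1/(2*I)
N(G) = -4 + 2*sqrt(G + 1/(2*G))
(N(-5) + 30)*111 = ((-4 + sqrt(2/(-5) + 4*(-5))) + 30)*111 = ((-4 + sqrt(2*(-1/5) - 20)) + 30)*111 = ((-4 + sqrt(-2/5 - 20)) + 30)*111 = ((-4 + sqrt(-102/5)) + 30)*111 = ((-4 + I*sqrt(510)/5) + 30)*111 = (26 + I*sqrt(510)/5)*111 = 2886 + 111*I*sqrt(510)/5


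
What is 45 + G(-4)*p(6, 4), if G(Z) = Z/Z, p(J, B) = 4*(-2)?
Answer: 37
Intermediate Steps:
p(J, B) = -8
G(Z) = 1
45 + G(-4)*p(6, 4) = 45 + 1*(-8) = 45 - 8 = 37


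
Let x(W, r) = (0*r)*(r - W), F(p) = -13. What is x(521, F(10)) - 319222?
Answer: -319222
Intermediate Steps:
x(W, r) = 0 (x(W, r) = 0*(r - W) = 0)
x(521, F(10)) - 319222 = 0 - 319222 = -319222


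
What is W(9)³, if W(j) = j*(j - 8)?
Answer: 729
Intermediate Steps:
W(j) = j*(-8 + j)
W(9)³ = (9*(-8 + 9))³ = (9*1)³ = 9³ = 729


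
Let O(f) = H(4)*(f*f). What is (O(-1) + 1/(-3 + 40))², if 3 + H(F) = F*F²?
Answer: 5098564/1369 ≈ 3724.3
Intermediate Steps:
H(F) = -3 + F³ (H(F) = -3 + F*F² = -3 + F³)
O(f) = 61*f² (O(f) = (-3 + 4³)*(f*f) = (-3 + 64)*f² = 61*f²)
(O(-1) + 1/(-3 + 40))² = (61*(-1)² + 1/(-3 + 40))² = (61*1 + 1/37)² = (61 + 1/37)² = (2258/37)² = 5098564/1369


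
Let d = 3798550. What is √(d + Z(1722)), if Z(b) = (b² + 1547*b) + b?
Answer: √9429490 ≈ 3070.7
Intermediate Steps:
Z(b) = b² + 1548*b
√(d + Z(1722)) = √(3798550 + 1722*(1548 + 1722)) = √(3798550 + 1722*3270) = √(3798550 + 5630940) = √9429490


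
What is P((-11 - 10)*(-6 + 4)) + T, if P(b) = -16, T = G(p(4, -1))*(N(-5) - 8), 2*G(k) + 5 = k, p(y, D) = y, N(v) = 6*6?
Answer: -30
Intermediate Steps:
N(v) = 36
G(k) = -5/2 + k/2
T = -14 (T = (-5/2 + (½)*4)*(36 - 8) = (-5/2 + 2)*28 = -½*28 = -14)
P((-11 - 10)*(-6 + 4)) + T = -16 - 14 = -30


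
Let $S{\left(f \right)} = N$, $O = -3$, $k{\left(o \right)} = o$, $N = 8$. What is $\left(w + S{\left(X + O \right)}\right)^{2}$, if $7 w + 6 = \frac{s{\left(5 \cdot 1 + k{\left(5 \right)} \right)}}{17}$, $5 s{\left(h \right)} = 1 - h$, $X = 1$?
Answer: $\frac{17986081}{354025} \approx 50.805$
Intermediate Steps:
$s{\left(h \right)} = \frac{1}{5} - \frac{h}{5}$ ($s{\left(h \right)} = \frac{1 - h}{5} = \frac{1}{5} - \frac{h}{5}$)
$S{\left(f \right)} = 8$
$w = - \frac{519}{595}$ ($w = - \frac{6}{7} + \frac{\left(\frac{1}{5} - \frac{5 \cdot 1 + 5}{5}\right) \frac{1}{17}}{7} = - \frac{6}{7} + \frac{\left(\frac{1}{5} - \frac{5 + 5}{5}\right) \frac{1}{17}}{7} = - \frac{6}{7} + \frac{\left(\frac{1}{5} - 2\right) \frac{1}{17}}{7} = - \frac{6}{7} + \frac{\left(- \frac{9}{5}\right) \frac{1}{17}}{7} = - \frac{6}{7} + \frac{1}{7} \left(- \frac{9}{85}\right) = - \frac{6}{7} - \frac{9}{595} = - \frac{519}{595} \approx -0.87227$)
$\left(w + S{\left(X + O \right)}\right)^{2} = \left(- \frac{519}{595} + 8\right)^{2} = \left(\frac{4241}{595}\right)^{2} = \frac{17986081}{354025}$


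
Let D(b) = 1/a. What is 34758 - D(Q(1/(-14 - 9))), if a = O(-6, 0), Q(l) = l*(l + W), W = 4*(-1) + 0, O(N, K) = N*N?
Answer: 1251287/36 ≈ 34758.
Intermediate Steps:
O(N, K) = N²
W = -4 (W = -4 + 0 = -4)
Q(l) = l*(-4 + l) (Q(l) = l*(l - 4) = l*(-4 + l))
a = 36 (a = (-6)² = 36)
D(b) = 1/36
34758 - D(Q(1/(-14 - 9))) = 34758 - 1*1/36 = 34758 - 1/36 = 1251287/36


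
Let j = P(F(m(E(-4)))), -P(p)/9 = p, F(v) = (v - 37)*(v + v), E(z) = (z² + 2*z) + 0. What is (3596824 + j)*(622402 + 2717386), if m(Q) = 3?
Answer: 12018761484080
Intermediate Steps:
E(z) = z² + 2*z
F(v) = 2*v*(-37 + v) (F(v) = (-37 + v)*(2*v) = 2*v*(-37 + v))
P(p) = -9*p
j = 1836 (j = -18*3*(-37 + 3) = -18*3*(-34) = -9*(-204) = 1836)
(3596824 + j)*(622402 + 2717386) = (3596824 + 1836)*(622402 + 2717386) = 3598660*3339788 = 12018761484080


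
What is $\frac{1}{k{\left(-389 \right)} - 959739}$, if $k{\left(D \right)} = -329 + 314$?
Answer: $- \frac{1}{959754} \approx -1.0419 \cdot 10^{-6}$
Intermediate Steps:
$k{\left(D \right)} = -15$
$\frac{1}{k{\left(-389 \right)} - 959739} = \frac{1}{-15 - 959739} = \frac{1}{-959754} = - \frac{1}{959754}$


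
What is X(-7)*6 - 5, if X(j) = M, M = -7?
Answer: -47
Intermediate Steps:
X(j) = -7
X(-7)*6 - 5 = -7*6 - 5 = -42 - 5 = -47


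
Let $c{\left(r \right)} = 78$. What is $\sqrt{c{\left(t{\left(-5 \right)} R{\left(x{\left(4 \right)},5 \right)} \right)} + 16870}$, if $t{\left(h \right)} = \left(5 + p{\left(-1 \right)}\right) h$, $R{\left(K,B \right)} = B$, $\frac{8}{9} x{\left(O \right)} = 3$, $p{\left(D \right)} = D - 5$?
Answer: $2 \sqrt{4237} \approx 130.18$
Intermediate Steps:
$p{\left(D \right)} = -5 + D$
$x{\left(O \right)} = \frac{27}{8}$ ($x{\left(O \right)} = \frac{9}{8} \cdot 3 = \frac{27}{8}$)
$t{\left(h \right)} = - h$ ($t{\left(h \right)} = \left(5 - 6\right) h = - h$)
$\sqrt{c{\left(t{\left(-5 \right)} R{\left(x{\left(4 \right)},5 \right)} \right)} + 16870} = \sqrt{78 + 16870} = \sqrt{16948} = 2 \sqrt{4237}$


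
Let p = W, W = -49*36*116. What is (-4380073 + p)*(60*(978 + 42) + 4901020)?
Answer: -22750275147340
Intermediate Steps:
W = -204624 (W = -1764*116 = -204624)
p = -204624
(-4380073 + p)*(60*(978 + 42) + 4901020) = (-4380073 - 204624)*(60*(978 + 42) + 4901020) = -4584697*(60*1020 + 4901020) = -4584697*(61200 + 4901020) = -4584697*4962220 = -22750275147340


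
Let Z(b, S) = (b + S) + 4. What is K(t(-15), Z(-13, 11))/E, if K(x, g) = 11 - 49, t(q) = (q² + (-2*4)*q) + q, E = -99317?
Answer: 38/99317 ≈ 0.00038261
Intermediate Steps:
Z(b, S) = 4 + S + b (Z(b, S) = (S + b) + 4 = 4 + S + b)
t(q) = q² - 7*q (t(q) = (q² - 8*q) + q = q² - 7*q)
K(x, g) = -38
K(t(-15), Z(-13, 11))/E = -38/(-99317) = -38*(-1/99317) = 38/99317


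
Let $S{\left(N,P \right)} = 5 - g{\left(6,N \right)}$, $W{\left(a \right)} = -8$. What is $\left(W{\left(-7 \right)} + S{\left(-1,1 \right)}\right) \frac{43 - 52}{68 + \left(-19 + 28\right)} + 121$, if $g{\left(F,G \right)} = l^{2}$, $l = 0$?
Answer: $\frac{9344}{77} \approx 121.35$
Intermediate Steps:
$g{\left(F,G \right)} = 0$ ($g{\left(F,G \right)} = 0^{2} = 0$)
$S{\left(N,P \right)} = 5$ ($S{\left(N,P \right)} = 5 - 0 = 5 + 0 = 5$)
$\left(W{\left(-7 \right)} + S{\left(-1,1 \right)}\right) \frac{43 - 52}{68 + \left(-19 + 28\right)} + 121 = \left(-8 + 5\right) \frac{43 - 52}{68 + \left(-19 + 28\right)} + 121 = - 3 \left(- \frac{9}{68 + 9}\right) + 121 = - 3 \left(- \frac{9}{77}\right) + 121 = - 3 \left(\left(-9\right) \frac{1}{77}\right) + 121 = \left(-3\right) \left(- \frac{9}{77}\right) + 121 = \frac{27}{77} + 121 = \frac{9344}{77}$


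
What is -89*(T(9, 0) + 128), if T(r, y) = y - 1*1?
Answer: -11303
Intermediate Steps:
T(r, y) = -1 + y (T(r, y) = y - 1 = -1 + y)
-89*(T(9, 0) + 128) = -89*((-1 + 0) + 128) = -89*(-1 + 128) = -89*127 = -11303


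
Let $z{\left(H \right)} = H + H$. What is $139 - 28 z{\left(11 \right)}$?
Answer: $-477$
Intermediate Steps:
$z{\left(H \right)} = 2 H$
$139 - 28 z{\left(11 \right)} = 139 - 28 \cdot 2 \cdot 11 = 139 - 616 = -477$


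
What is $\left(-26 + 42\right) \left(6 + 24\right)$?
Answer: $480$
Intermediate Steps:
$\left(-26 + 42\right) \left(6 + 24\right) = 16 \cdot 30 = 480$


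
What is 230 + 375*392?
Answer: 147230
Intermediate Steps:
230 + 375*392 = 230 + 147000 = 147230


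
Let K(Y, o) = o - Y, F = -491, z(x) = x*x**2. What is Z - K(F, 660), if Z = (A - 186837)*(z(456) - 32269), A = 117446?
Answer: -6577333284028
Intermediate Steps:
z(x) = x**3
Z = -6577333282877 (Z = (117446 - 186837)*(456**3 - 32269) = -69391*(94818816 - 32269) = -69391*94786547 = -6577333282877)
Z - K(F, 660) = -6577333282877 - (660 - 1*(-491)) = -6577333282877 - (660 + 491) = -6577333282877 - 1*1151 = -6577333282877 - 1151 = -6577333284028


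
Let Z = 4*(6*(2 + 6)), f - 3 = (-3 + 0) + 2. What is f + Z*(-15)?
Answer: -2878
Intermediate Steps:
f = 2 (f = 3 + ((-3 + 0) + 2) = 3 + (-3 + 2) = 3 - 1 = 2)
Z = 192 (Z = 4*(6*8) = 4*48 = 192)
f + Z*(-15) = 2 + 192*(-15) = 2 - 2880 = -2878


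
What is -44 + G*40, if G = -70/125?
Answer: -332/5 ≈ -66.400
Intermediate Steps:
G = -14/25 (G = -70*1/125 = -14/25 ≈ -0.56000)
-44 + G*40 = -44 - 14/25*40 = -44 - 112/5 = -332/5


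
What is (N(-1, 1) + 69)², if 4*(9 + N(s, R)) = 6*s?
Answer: 13689/4 ≈ 3422.3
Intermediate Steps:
N(s, R) = -9 + 3*s/2 (N(s, R) = -9 + (6*s)/4 = -9 + 3*s/2)
(N(-1, 1) + 69)² = ((-9 + (3/2)*(-1)) + 69)² = ((-9 - 3/2) + 69)² = (-21/2 + 69)² = (117/2)² = 13689/4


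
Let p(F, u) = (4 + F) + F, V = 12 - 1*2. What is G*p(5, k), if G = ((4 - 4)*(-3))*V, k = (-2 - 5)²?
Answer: 0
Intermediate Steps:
V = 10 (V = 12 - 2 = 10)
k = 49 (k = (-7)² = 49)
p(F, u) = 4 + 2*F
G = 0 (G = ((4 - 4)*(-3))*10 = (0*(-3))*10 = 0*10 = 0)
G*p(5, k) = 0*(4 + 2*5) = 0*(4 + 10) = 0*14 = 0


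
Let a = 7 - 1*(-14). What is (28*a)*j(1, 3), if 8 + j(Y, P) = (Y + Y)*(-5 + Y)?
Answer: -9408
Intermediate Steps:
j(Y, P) = -8 + 2*Y*(-5 + Y) (j(Y, P) = -8 + (Y + Y)*(-5 + Y) = -8 + (2*Y)*(-5 + Y) = -8 + 2*Y*(-5 + Y))
a = 21 (a = 7 + 14 = 21)
(28*a)*j(1, 3) = (28*21)*(-8 - 10*1 + 2*1**2) = 588*(-8 - 10 + 2*1) = 588*(-8 - 10 + 2) = 588*(-16) = -9408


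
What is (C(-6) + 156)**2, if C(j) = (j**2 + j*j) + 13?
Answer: 58081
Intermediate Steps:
C(j) = 13 + 2*j**2 (C(j) = (j**2 + j**2) + 13 = 2*j**2 + 13 = 13 + 2*j**2)
(C(-6) + 156)**2 = ((13 + 2*(-6)**2) + 156)**2 = ((13 + 2*36) + 156)**2 = ((13 + 72) + 156)**2 = (85 + 156)**2 = 241**2 = 58081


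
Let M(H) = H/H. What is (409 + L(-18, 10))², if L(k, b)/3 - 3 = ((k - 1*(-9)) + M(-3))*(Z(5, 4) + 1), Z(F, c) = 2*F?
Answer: 23716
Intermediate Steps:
M(H) = 1
L(k, b) = 339 + 33*k (L(k, b) = 9 + 3*(((k - 1*(-9)) + 1)*(2*5 + 1)) = 9 + 3*(((k + 9) + 1)*(10 + 1)) = 9 + 3*(((9 + k) + 1)*11) = 9 + 3*((10 + k)*11) = 9 + 3*(110 + 11*k) = 9 + (330 + 33*k) = 339 + 33*k)
(409 + L(-18, 10))² = (409 + (339 + 33*(-18)))² = (409 + (339 - 594))² = (409 - 255)² = 154² = 23716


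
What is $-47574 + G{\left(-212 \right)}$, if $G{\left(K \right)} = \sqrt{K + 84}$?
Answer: $-47574 + 8 i \sqrt{2} \approx -47574.0 + 11.314 i$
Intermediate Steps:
$G{\left(K \right)} = \sqrt{84 + K}$
$-47574 + G{\left(-212 \right)} = -47574 + \sqrt{84 - 212} = -47574 + \sqrt{-128} = -47574 + 8 i \sqrt{2}$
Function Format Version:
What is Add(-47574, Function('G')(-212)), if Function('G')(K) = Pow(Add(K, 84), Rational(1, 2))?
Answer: Add(-47574, Mul(8, I, Pow(2, Rational(1, 2)))) ≈ Add(-47574., Mul(11.314, I))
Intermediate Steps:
Function('G')(K) = Pow(Add(84, K), Rational(1, 2))
Add(-47574, Function('G')(-212)) = Add(-47574, Pow(Add(84, -212), Rational(1, 2))) = Add(-47574, Pow(-128, Rational(1, 2))) = Add(-47574, Mul(8, I, Pow(2, Rational(1, 2))))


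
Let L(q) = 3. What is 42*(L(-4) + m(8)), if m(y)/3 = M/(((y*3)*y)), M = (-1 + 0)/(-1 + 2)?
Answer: 4011/32 ≈ 125.34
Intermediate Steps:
M = -1 (M = -1/1 = -1*1 = -1)
m(y) = -1/y² (m(y) = 3*(-1/((y*3)*y)) = 3*(-1/((3*y)*y)) = 3*(-1/(3*y²)) = -1/y²)
42*(L(-4) + m(8)) = 42*(3 - 1/8²) = 42*(3 - 1*1/64) = 42*(3 - 1/64) = 42*(191/64) = 4011/32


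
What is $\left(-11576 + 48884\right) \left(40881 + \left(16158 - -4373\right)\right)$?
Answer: $2291158896$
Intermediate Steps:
$\left(-11576 + 48884\right) \left(40881 + \left(16158 - -4373\right)\right) = 37308 \left(40881 + \left(16158 + 4373\right)\right) = 37308 \left(40881 + 20531\right) = 37308 \cdot 61412 = 2291158896$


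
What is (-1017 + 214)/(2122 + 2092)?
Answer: -803/4214 ≈ -0.19056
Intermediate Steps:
(-1017 + 214)/(2122 + 2092) = -803/4214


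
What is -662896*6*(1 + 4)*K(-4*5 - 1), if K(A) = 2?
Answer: -39773760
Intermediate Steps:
-662896*6*(1 + 4)*K(-4*5 - 1) = -662896*6*(1 + 4)*2 = -662896*6*5*2 = -19886880*2 = -662896*60 = -39773760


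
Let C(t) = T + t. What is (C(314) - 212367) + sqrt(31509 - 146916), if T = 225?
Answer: -211828 + 3*I*sqrt(12823) ≈ -2.1183e+5 + 339.72*I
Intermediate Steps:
C(t) = 225 + t
(C(314) - 212367) + sqrt(31509 - 146916) = ((225 + 314) - 212367) + sqrt(31509 - 146916) = (539 - 212367) + sqrt(-115407) = -211828 + 3*I*sqrt(12823)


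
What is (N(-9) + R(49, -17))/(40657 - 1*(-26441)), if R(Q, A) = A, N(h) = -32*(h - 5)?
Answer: 431/67098 ≈ 0.0064234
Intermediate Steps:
N(h) = 160 - 32*h (N(h) = -32*(-5 + h) = 160 - 32*h)
(N(-9) + R(49, -17))/(40657 - 1*(-26441)) = ((160 - 32*(-9)) - 17)/(40657 - 1*(-26441)) = ((160 + 288) - 17)/(40657 + 26441) = (448 - 17)/67098 = 431*(1/67098) = 431/67098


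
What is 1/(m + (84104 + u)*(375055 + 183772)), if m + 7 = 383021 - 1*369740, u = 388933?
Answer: 1/264345860873 ≈ 3.7829e-12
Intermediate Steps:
m = 13274 (m = -7 + (383021 - 1*369740) = -7 + (383021 - 369740) = -7 + 13281 = 13274)
1/(m + (84104 + u)*(375055 + 183772)) = 1/(13274 + (84104 + 388933)*(375055 + 183772)) = 1/(13274 + 473037*558827) = 1/(13274 + 264345847599) = 1/264345860873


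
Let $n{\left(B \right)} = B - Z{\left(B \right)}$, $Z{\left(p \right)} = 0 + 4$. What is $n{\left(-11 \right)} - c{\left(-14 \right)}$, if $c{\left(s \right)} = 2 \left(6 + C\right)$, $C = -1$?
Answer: $-25$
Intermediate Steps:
$Z{\left(p \right)} = 4$
$c{\left(s \right)} = 10$ ($c{\left(s \right)} = 2 \left(6 - 1\right) = 2 \cdot 5 = 10$)
$n{\left(B \right)} = -4 + B$ ($n{\left(B \right)} = B - 4 = -4 + B$)
$n{\left(-11 \right)} - c{\left(-14 \right)} = \left(-4 - 11\right) - 10 = -15 - 10 = -25$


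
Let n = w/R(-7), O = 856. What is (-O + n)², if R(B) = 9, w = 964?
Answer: 45427600/81 ≈ 5.6084e+5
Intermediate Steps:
n = 964/9 ≈ 107.11
(-O + n)² = (-1*856 + 964/9)² = (-856 + 964/9)² = (-6740/9)² = 45427600/81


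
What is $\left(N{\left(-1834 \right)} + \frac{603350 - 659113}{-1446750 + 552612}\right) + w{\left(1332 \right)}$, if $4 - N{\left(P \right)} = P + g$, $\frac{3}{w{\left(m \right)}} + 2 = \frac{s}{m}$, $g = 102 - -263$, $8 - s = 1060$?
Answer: $\frac{1222712199511}{830654202} \approx 1472.0$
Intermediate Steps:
$s = -1052$ ($s = 8 - 1060 = -1052$)
$g = 365$ ($g = 102 + 263 = 365$)
$w{\left(m \right)} = \frac{3}{-2 - \frac{1052}{m}}$
$N{\left(P \right)} = -361 - P$ ($N{\left(P \right)} = 4 - \left(P + 365\right) = 4 - \left(365 + P\right) = -361 - P$)
$\left(N{\left(-1834 \right)} + \frac{603350 - 659113}{-1446750 + 552612}\right) + w{\left(1332 \right)} = \left(\left(-361 - -1834\right) + \frac{603350 - 659113}{-1446750 + 552612}\right) - \frac{3996}{1052 + 2 \cdot 1332} = \left(\left(-361 + 1834\right) - \frac{55763}{-894138}\right) - \frac{3996}{1052 + 2664} = \left(1473 - - \frac{55763}{894138}\right) - \frac{3996}{3716} = \left(1473 + \frac{55763}{894138}\right) - 3996 \cdot \frac{1}{3716} = \frac{1317121037}{894138} - \frac{999}{929} = \frac{1222712199511}{830654202}$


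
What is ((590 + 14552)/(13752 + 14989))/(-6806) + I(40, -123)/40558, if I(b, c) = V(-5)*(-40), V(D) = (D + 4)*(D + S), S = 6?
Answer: 1802580151/1983400228817 ≈ 0.00090883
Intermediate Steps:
V(D) = (4 + D)*(6 + D) (V(D) = (D + 4)*(D + 6) = (4 + D)*(6 + D))
I(b, c) = 40 (I(b, c) = (24 + (-5)² + 10*(-5))*(-40) = (24 + 25 - 50)*(-40) = -1*(-40) = 40)
((590 + 14552)/(13752 + 14989))/(-6806) + I(40, -123)/40558 = ((590 + 14552)/(13752 + 14989))/(-6806) + 40/40558 = (15142/28741)*(-1/6806) + 40*(1/40558) = (15142*(1/28741))*(-1/6806) + 20/20279 = (15142/28741)*(-1/6806) + 20/20279 = -7571/97805623 + 20/20279 = 1802580151/1983400228817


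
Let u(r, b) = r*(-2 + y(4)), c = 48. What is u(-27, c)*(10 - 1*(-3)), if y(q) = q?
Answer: -702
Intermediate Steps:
u(r, b) = 2*r (u(r, b) = r*(-2 + 4) = r*2 = 2*r)
u(-27, c)*(10 - 1*(-3)) = (2*(-27))*(10 - 1*(-3)) = -54*(10 + 3) = -54*13 = -702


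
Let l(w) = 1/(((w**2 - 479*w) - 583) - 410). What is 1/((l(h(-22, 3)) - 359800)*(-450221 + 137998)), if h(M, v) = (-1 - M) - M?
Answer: 19741/2217661208943623 ≈ 8.9017e-12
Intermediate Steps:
h(M, v) = -1 - 2*M
l(w) = 1/(-993 + w**2 - 479*w) (l(w) = 1/((-583 + w**2 - 479*w) - 410) = 1/(-993 + w**2 - 479*w))
1/((l(h(-22, 3)) - 359800)*(-450221 + 137998)) = 1/((1/(-993 + (-1 - 2*(-22))**2 - 479*(-1 - 2*(-22))) - 359800)*(-450221 + 137998)) = 1/((1/(-993 + (-1 + 44)**2 - 479*(-1 + 44)) - 359800)*(-312223)) = 1/((1/(-993 + 43**2 - 479*43) - 359800)*(-312223)) = 1/((1/(-993 + 1849 - 20597) - 359800)*(-312223)) = 1/((1/(-19741) - 359800)*(-312223)) = 1/((-1/19741 - 359800)*(-312223)) = 1/(-7102811801/19741*(-312223)) = 1/(2217661208943623/19741) = 19741/2217661208943623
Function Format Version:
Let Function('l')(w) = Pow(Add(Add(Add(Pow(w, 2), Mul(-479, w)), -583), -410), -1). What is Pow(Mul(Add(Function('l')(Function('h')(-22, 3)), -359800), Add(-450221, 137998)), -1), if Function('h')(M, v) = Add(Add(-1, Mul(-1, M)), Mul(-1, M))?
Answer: Rational(19741, 2217661208943623) ≈ 8.9017e-12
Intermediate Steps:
Function('h')(M, v) = Add(-1, Mul(-2, M))
Function('l')(w) = Pow(Add(-993, Pow(w, 2), Mul(-479, w)), -1) (Function('l')(w) = Pow(Add(Add(-583, Pow(w, 2), Mul(-479, w)), -410), -1) = Pow(Add(-993, Pow(w, 2), Mul(-479, w)), -1))
Pow(Mul(Add(Function('l')(Function('h')(-22, 3)), -359800), Add(-450221, 137998)), -1) = Pow(Mul(Add(Pow(Add(-993, Pow(Add(-1, Mul(-2, -22)), 2), Mul(-479, Add(-1, Mul(-2, -22)))), -1), -359800), Add(-450221, 137998)), -1) = Pow(Mul(Add(Pow(Add(-993, Pow(Add(-1, 44), 2), Mul(-479, Add(-1, 44))), -1), -359800), -312223), -1) = Pow(Mul(Add(Pow(Add(-993, Pow(43, 2), Mul(-479, 43)), -1), -359800), -312223), -1) = Pow(Mul(Add(Pow(Add(-993, 1849, -20597), -1), -359800), -312223), -1) = Pow(Mul(Add(Pow(-19741, -1), -359800), -312223), -1) = Pow(Mul(Add(Rational(-1, 19741), -359800), -312223), -1) = Pow(Mul(Rational(-7102811801, 19741), -312223), -1) = Pow(Rational(2217661208943623, 19741), -1) = Rational(19741, 2217661208943623)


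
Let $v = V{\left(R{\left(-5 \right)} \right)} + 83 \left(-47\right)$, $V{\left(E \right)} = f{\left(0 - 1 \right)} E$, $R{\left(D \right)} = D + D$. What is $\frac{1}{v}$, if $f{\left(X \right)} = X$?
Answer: $- \frac{1}{3891} \approx -0.000257$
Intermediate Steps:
$R{\left(D \right)} = 2 D$
$V{\left(E \right)} = - E$ ($V{\left(E \right)} = \left(0 - 1\right) E = - E$)
$v = -3891$ ($v = - 2 \left(-5\right) + 83 \left(-47\right) = \left(-1\right) \left(-10\right) - 3901 = 10 - 3901 = -3891$)
$\frac{1}{v} = \frac{1}{-3891} = - \frac{1}{3891}$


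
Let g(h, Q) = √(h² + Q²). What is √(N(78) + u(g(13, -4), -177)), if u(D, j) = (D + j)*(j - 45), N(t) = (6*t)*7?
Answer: √(42570 - 222*√185) ≈ 198.87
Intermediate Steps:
N(t) = 42*t
g(h, Q) = √(Q² + h²)
u(D, j) = (-45 + j)*(D + j) (u(D, j) = (D + j)*(-45 + j) = (-45 + j)*(D + j))
√(N(78) + u(g(13, -4), -177)) = √(42*78 + ((-177)² - 45*√((-4)² + 13²) - 45*(-177) + √((-4)² + 13²)*(-177))) = √(3276 + (31329 - 45*√(16 + 169) + 7965 + √(16 + 169)*(-177))) = √(3276 + (31329 - 45*√185 + 7965 + √185*(-177))) = √(3276 + (31329 - 45*√185 + 7965 - 177*√185)) = √(3276 + (39294 - 222*√185)) = √(42570 - 222*√185)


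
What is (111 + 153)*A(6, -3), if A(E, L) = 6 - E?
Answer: 0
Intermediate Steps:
(111 + 153)*A(6, -3) = (111 + 153)*(6 - 1*6) = 264*(6 - 6) = 264*0 = 0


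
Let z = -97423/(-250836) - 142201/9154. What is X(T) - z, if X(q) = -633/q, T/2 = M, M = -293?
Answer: 5458243536209/336386376996 ≈ 16.226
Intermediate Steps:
T = -586 (T = 2*(-293) = -586)
z = -17388659947/1148076372 (z = -97423*(-1/250836) - 142201*1/9154 = 97423/250836 - 142201/9154 = -17388659947/1148076372 ≈ -15.146)
X(T) - z = -633/(-586) - 1*(-17388659947/1148076372) = -633*(-1/586) + 17388659947/1148076372 = 633/586 + 17388659947/1148076372 = 5458243536209/336386376996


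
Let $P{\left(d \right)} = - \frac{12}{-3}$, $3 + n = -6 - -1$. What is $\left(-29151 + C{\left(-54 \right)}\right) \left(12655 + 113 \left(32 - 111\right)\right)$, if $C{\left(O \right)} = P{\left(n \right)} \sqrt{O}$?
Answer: $-108674928 + 44736 i \sqrt{6} \approx -1.0867 \cdot 10^{8} + 1.0958 \cdot 10^{5} i$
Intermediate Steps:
$n = -8$ ($n = -3 - 5 = -8$)
$P{\left(d \right)} = 4$ ($P{\left(d \right)} = \left(-12\right) \left(- \frac{1}{3}\right) = 4$)
$C{\left(O \right)} = 4 \sqrt{O}$
$\left(-29151 + C{\left(-54 \right)}\right) \left(12655 + 113 \left(32 - 111\right)\right) = \left(-29151 + 4 \sqrt{-54}\right) \left(12655 + 113 \left(32 - 111\right)\right) = \left(-29151 + 4 \cdot 3 i \sqrt{6}\right) \left(12655 + 113 \left(-79\right)\right) = \left(-29151 + 12 i \sqrt{6}\right) \left(12655 - 8927\right) = \left(-29151 + 12 i \sqrt{6}\right) 3728 = -108674928 + 44736 i \sqrt{6}$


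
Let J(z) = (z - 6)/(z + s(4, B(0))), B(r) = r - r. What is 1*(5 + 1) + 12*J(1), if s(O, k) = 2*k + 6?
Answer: -18/7 ≈ -2.5714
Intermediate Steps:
B(r) = 0
s(O, k) = 6 + 2*k
J(z) = (-6 + z)/(6 + z) (J(z) = (z - 6)/(z + (6 + 2*0)) = (-6 + z)/(z + (6 + 0)) = (-6 + z)/(z + 6) = (-6 + z)/(6 + z))
1*(5 + 1) + 12*J(1) = 1*(5 + 1) + 12*((-6 + 1)/(6 + 1)) = 1*6 + 12*(-5/7) = 6 + 12*((1/7)*(-5)) = 6 + 12*(-5/7) = 6 - 60/7 = -18/7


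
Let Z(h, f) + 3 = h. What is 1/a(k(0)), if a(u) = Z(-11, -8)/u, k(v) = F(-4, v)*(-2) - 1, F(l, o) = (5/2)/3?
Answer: 4/21 ≈ 0.19048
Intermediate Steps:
F(l, o) = ⅚ (F(l, o) = (5*(½))*(⅓) = (5/2)*(⅓) = ⅚)
k(v) = -8/3 (k(v) = (⅚)*(-2) - 1 = -5/3 - 1 = -8/3)
Z(h, f) = -3 + h
a(u) = -14/u (a(u) = (-3 - 11)/u = -14/u)
1/a(k(0)) = 1/(-14/(-8/3)) = 1/(-14*(-3/8)) = 1/(21/4) = 4/21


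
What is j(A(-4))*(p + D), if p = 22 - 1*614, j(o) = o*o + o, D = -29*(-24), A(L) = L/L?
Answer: 208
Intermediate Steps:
A(L) = 1
D = 696
j(o) = o + o**2 (j(o) = o**2 + o = o + o**2)
p = -592 (p = 22 - 614 = -592)
j(A(-4))*(p + D) = (1*(1 + 1))*(-592 + 696) = (1*2)*104 = 2*104 = 208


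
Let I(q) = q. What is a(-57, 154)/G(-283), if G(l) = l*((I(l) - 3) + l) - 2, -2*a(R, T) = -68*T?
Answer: 5236/161025 ≈ 0.032517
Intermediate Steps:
a(R, T) = 34*T (a(R, T) = -(-34)*T = 34*T)
G(l) = -2 + l*(-3 + 2*l) (G(l) = l*((l - 3) + l) - 2 = l*((-3 + l) + l) - 2 = l*(-3 + 2*l) - 2 = -2 + l*(-3 + 2*l))
a(-57, 154)/G(-283) = (34*154)/(-2 - 3*(-283) + 2*(-283)²) = 5236/(-2 + 849 + 2*80089) = 5236/(-2 + 849 + 160178) = 5236/161025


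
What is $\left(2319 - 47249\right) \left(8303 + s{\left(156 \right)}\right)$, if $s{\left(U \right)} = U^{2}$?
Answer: $-1466470270$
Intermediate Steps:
$\left(2319 - 47249\right) \left(8303 + s{\left(156 \right)}\right) = \left(2319 - 47249\right) \left(8303 + 156^{2}\right) = - 44930 \left(8303 + 24336\right) = \left(-44930\right) 32639 = -1466470270$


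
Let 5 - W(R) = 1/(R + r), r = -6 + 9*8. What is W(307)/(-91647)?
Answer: -1864/34184331 ≈ -5.4528e-5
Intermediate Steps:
r = 66 (r = -6 + 72 = 66)
W(R) = 5 - 1/(66 + R) (W(R) = 5 - 1/(R + 66) = 5 - 1/(66 + R))
W(307)/(-91647) = ((329 + 5*307)/(66 + 307))/(-91647) = ((329 + 1535)/373)*(-1/91647) = ((1/373)*1864)*(-1/91647) = (1864/373)*(-1/91647) = -1864/34184331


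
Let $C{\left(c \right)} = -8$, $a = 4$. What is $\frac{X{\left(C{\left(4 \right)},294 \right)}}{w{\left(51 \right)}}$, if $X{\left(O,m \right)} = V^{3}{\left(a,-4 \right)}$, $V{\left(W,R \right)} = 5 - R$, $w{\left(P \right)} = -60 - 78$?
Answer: $- \frac{243}{46} \approx -5.2826$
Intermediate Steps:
$w{\left(P \right)} = -138$
$X{\left(O,m \right)} = 729$ ($X{\left(O,m \right)} = \left(5 - -4\right)^{3} = \left(5 + 4\right)^{3} = 9^{3} = 729$)
$\frac{X{\left(C{\left(4 \right)},294 \right)}}{w{\left(51 \right)}} = \frac{729}{-138} = 729 \left(- \frac{1}{138}\right) = - \frac{243}{46}$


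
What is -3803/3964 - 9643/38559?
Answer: -184864729/152847876 ≈ -1.2095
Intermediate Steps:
-3803/3964 - 9643/38559 = -184864729/152847876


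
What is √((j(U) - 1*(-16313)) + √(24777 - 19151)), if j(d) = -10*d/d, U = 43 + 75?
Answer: √(16303 + √5626) ≈ 127.98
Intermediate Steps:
U = 118
j(d) = -10 (j(d) = -10*1 = -10)
√((j(U) - 1*(-16313)) + √(24777 - 19151)) = √((-10 - 1*(-16313)) + √(24777 - 19151)) = √((-10 + 16313) + √5626) = √(16303 + √5626)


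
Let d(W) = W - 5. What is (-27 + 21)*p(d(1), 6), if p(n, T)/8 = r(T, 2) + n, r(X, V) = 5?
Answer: -48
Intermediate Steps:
d(W) = -5 + W
p(n, T) = 40 + 8*n (p(n, T) = 8*(5 + n) = 40 + 8*n)
(-27 + 21)*p(d(1), 6) = (-27 + 21)*(40 + 8*(-5 + 1)) = -6*(40 + 8*(-4)) = -6*(40 - 32) = -6*8 = -48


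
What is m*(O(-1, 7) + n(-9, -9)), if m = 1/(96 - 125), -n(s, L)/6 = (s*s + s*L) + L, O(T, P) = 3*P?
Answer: 897/29 ≈ 30.931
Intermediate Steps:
n(s, L) = -6*L - 6*s² - 6*L*s (n(s, L) = -6*((s*s + s*L) + L) = -6*((s² + L*s) + L) = -6*(L + s² + L*s) = -6*L - 6*s² - 6*L*s)
m = -1/29 (m = 1/(-29) = -1/29 ≈ -0.034483)
m*(O(-1, 7) + n(-9, -9)) = -(3*7 + (-6*(-9) - 6*(-9)² - 6*(-9)*(-9)))/29 = -(21 + (54 - 6*81 - 486))/29 = -(21 + (54 - 486 - 486))/29 = -(21 - 918)/29 = -1/29*(-897) = 897/29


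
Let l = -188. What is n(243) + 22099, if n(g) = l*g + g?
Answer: -23342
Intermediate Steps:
n(g) = -187*g (n(g) = -188*g + g = -187*g)
n(243) + 22099 = -187*243 + 22099 = -45441 + 22099 = -23342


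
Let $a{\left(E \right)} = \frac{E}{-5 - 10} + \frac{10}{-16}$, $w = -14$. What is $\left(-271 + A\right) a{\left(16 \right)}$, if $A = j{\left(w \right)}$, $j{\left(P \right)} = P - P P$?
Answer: $\frac{97643}{120} \approx 813.69$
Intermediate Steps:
$j{\left(P \right)} = P - P^{2}$
$A = -210$ ($A = - 14 \left(1 - -14\right) = - 14 \left(1 + 14\right) = \left(-14\right) 15 = -210$)
$a{\left(E \right)} = - \frac{5}{8} - \frac{E}{15}$ ($a{\left(E \right)} = \frac{E}{-5 - 10} + 10 \left(- \frac{1}{16}\right) = \frac{E}{-15} - \frac{5}{8} = E \left(- \frac{1}{15}\right) - \frac{5}{8} = - \frac{E}{15} - \frac{5}{8} = - \frac{5}{8} - \frac{E}{15}$)
$\left(-271 + A\right) a{\left(16 \right)} = \left(-271 - 210\right) \left(- \frac{5}{8} - \frac{16}{15}\right) = - 481 \left(- \frac{5}{8} - \frac{16}{15}\right) = \left(-481\right) \left(- \frac{203}{120}\right) = \frac{97643}{120}$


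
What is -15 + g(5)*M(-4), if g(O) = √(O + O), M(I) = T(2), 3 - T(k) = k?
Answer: -15 + √10 ≈ -11.838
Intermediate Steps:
T(k) = 3 - k
M(I) = 1 (M(I) = 3 - 1*2 = 3 - 2 = 1)
g(O) = √2*√O (g(O) = √(2*O) = √2*√O)
-15 + g(5)*M(-4) = -15 + (√2*√5)*1 = -15 + √10*1 = -15 + √10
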